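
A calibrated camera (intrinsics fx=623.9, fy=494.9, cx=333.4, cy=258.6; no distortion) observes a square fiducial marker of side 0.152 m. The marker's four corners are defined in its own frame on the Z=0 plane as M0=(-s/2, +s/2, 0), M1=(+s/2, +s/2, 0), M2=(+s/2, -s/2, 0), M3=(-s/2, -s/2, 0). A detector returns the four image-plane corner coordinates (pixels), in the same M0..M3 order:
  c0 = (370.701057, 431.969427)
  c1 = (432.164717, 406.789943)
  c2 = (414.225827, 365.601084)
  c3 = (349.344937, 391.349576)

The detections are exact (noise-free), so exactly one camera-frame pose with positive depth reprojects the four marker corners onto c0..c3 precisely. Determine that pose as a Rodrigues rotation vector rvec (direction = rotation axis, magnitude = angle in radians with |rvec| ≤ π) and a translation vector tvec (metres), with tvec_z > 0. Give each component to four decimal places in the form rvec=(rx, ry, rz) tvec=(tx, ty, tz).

rvec=(0.4098, -0.2363, -0.3864) tvec=(0.1254, 0.3789, 1.3325)

Intrinsics K: fx=623.9, fy=494.9, cx=333.4, cy=258.6
Marker side s = 0.152 m; corners in marker frame (Z=0):
  M0 = (-0.0760, +0.0760, 0)
  M1 = (+0.0760, +0.0760, 0)
  M2 = (+0.0760, -0.0760, 0)
  M3 = (-0.0760, -0.0760, 0)
Detected image corners:
  c0 = (370.701057, 431.969427) px
  c1 = (432.164717, 406.789943) px
  c2 = (414.225827, 365.601084) px
  c3 = (349.344937, 391.349576) px
Planar DLT: solve 8×8 A·h = b for H (H[2,2]=1):
  H  [+457.99205 +255.26496 +392.11105]
  H  [-124.02314 +397.57773 +399.32260]
  H  [+0.10894 +0.32200 +1.00000]
B = K⁻¹H; ‖b₁‖=0.750489, ‖b₂‖=0.750489; λ = 2/(‖b₁‖+‖b₂‖) = 1.332465, sign → tz>0 ⇒ λ=+1.332465
r₁ = λ·B[:,0] = (+0.90057,-0.40977,+0.14515); r₂ = λ·B[:,1] = (+0.31589,+0.84624,+0.42905)
r₃ = r₁×r₂ = (-0.29865,-0.34054,+0.89154); SVD([r₁ r₂ r₃]) → R = UVᵀ:
  R  [+0.90057 +0.31589 -0.29865]
  R  [-0.40977 +0.84624 -0.34054]
  R  [+0.14515 +0.42905 +0.89154]
t = (+0.12539, +0.37888, +1.33246) m
tr R = 2.638350; θ = arccos((tr R − 1)/2) = 0.610825 rad = 34.998°
axis k = ((R−Rᵀ)₃₂, (R−Rᵀ)₁₃, (R−Rᵀ)₂₁) / (2 sinθ) = (+0.670911, -0.386891, -0.632609)
rvec = θ·k = (+0.409809, -0.236323, -0.386413)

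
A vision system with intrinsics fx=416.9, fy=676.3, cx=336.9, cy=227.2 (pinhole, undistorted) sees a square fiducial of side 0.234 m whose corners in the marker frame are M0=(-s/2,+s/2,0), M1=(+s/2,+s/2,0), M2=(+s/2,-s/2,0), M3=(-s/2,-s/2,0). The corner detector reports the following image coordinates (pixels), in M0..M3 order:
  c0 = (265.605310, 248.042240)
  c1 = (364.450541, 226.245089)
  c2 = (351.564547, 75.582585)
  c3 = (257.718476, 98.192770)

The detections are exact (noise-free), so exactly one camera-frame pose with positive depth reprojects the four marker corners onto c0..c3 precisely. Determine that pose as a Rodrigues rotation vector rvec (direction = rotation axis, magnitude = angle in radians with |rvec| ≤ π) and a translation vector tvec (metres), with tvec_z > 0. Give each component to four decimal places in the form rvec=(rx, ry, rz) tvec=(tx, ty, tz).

rvec=(-0.2135, 0.0694, -0.1290) tvec=(-0.0659, -0.0990, 0.9988)

Intrinsics K: fx=416.9, fy=676.3, cx=336.9, cy=227.2
Marker side s = 0.234 m; corners in marker frame (Z=0):
  M0 = (-0.1170, +0.1170, 0)
  M1 = (+0.1170, +0.1170, 0)
  M2 = (+0.1170, -0.1170, 0)
  M3 = (-0.1170, -0.1170, 0)
Detected image corners:
  c0 = (265.605310, 248.042240) px
  c1 = (364.450541, 226.245089) px
  c2 = (351.564547, 75.582585) px
  c3 = (257.718476, 98.192770) px
Planar DLT: solve 8×8 A·h = b for H (H[2,2]=1):
  H  [+394.41831 -22.54835 +309.39351]
  H  [-103.84461 +607.14353 +160.19015]
  H  [-0.05501 -0.21581 +1.00000]
B = K⁻¹H; ‖b₁‖=1.001211, ‖b₂‖=1.001211; λ = 2/(‖b₁‖+‖b₂‖) = 0.998791, sign → tz>0 ⇒ λ=+0.998791
r₁ = λ·B[:,0] = (+0.98933,-0.13490,-0.05495); r₂ = λ·B[:,1] = (+0.12017,+0.96907,-0.21555)
r₃ = r₁×r₂ = (+0.08233,+0.20665,+0.97495); SVD([r₁ r₂ r₃]) → R = UVᵀ:
  R  [+0.98933 +0.12017 +0.08233]
  R  [-0.13490 +0.96907 +0.20665]
  R  [-0.05495 -0.21555 +0.97495]
t = (-0.06590, -0.09896, +0.99879) m
tr R = 2.933350; θ = arccos((tr R − 1)/2) = 0.258889 rad = 14.833°
axis k = ((R−Rᵀ)₃₂, (R−Rᵀ)₁₃, (R−Rᵀ)₂₁) / (2 sinθ) = (-0.824586, +0.268109, -0.498172)
rvec = θ·k = (-0.213476, +0.069411, -0.128971)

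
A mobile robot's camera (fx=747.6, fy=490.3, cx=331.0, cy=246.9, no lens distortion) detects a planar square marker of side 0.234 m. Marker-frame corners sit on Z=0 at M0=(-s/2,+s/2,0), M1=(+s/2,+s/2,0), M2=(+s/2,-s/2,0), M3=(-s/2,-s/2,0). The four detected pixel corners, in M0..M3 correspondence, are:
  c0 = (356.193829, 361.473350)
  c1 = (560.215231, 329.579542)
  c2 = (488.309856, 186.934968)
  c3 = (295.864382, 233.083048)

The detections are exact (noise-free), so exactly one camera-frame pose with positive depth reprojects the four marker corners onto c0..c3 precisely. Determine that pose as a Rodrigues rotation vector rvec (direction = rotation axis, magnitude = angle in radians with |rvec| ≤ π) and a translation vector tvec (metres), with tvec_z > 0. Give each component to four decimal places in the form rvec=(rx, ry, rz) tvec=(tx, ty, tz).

Intrinsics K: fx=747.6, fy=490.3, cx=331.0, cy=246.9
Marker side s = 0.234 m; corners in marker frame (Z=0):
  M0 = (-0.1170, +0.1170, 0)
  M1 = (+0.1170, +0.1170, 0)
  M2 = (+0.1170, -0.1170, 0)
  M3 = (-0.1170, -0.1170, 0)
Detected image corners:
  c0 = (356.193829, 361.473350) px
  c1 = (560.215231, 329.579542) px
  c2 = (488.309856, 186.934968) px
  c3 = (295.864382, 233.083048) px
Planar DLT: solve 8×8 A·h = b for H (H[2,2]=1):
  H  [+644.65591 +242.53118 +419.27797]
  H  [-299.20806 +552.19048 +278.13294]
  H  [-0.47568 -0.09090 +1.00000]
B = K⁻¹H; ‖b₁‖=1.230785, ‖b₂‖=1.230785; λ = 2/(‖b₁‖+‖b₂‖) = 0.812490, sign → tz>0 ⇒ λ=+0.812490
r₁ = λ·B[:,0] = (+0.87173,-0.30120,-0.38648); r₂ = λ·B[:,1] = (+0.29628,+0.95224,-0.07385)
r₃ = r₁×r₂ = (+0.39027,-0.05013,+0.91933); SVD([r₁ r₂ r₃]) → R = UVᵀ:
  R  [+0.87173 +0.29628 +0.39027]
  R  [-0.30120 +0.95224 -0.05013]
  R  [-0.38648 -0.07385 +0.91933]
t = (+0.09594, +0.05176, +0.81249) m
tr R = 2.743302; θ = arccos((tr R − 1)/2) = 0.512236 rad = 29.349°
axis k = ((R−Rᵀ)₃₂, (R−Rᵀ)₁₃, (R−Rᵀ)₂₁) / (2 sinθ) = (-0.024205, +0.792400, -0.609521)
rvec = θ·k = (-0.012399, +0.405896, -0.312219)

rvec=(-0.0124, 0.4059, -0.3122) tvec=(0.0959, 0.0518, 0.8125)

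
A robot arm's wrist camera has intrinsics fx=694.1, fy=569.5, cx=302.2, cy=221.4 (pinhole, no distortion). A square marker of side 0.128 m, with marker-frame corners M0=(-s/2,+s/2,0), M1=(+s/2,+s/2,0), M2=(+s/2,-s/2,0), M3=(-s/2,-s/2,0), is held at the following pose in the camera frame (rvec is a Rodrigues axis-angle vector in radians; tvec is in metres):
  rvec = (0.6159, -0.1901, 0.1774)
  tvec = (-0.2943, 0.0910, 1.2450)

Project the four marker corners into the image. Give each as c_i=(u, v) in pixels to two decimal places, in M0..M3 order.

Intrinsics K: fx=694.1, fy=569.5, cx=302.2, cy=221.4
Marker side s = 0.128 m; corners in marker frame (Z=0):
  M0 = (-0.0640, +0.0640, 0)
  M1 = (+0.0640, +0.0640, 0)
  M2 = (+0.0640, -0.0640, 0)
  M3 = (-0.0640, -0.0640, 0)
rvec = (0.6159, -0.1901, 0.1774), |rvec| = θ = 0.66854 rad = 38.304°
Rodrigues: sinθ=0.61984, 1−cosθ=0.21527; R = I + sinθ·[k]× + (1−cosθ)·[k]×²:
    [+0.96744 -0.22087 -0.12363]
    [+0.10808 +0.80214 -0.58728]
    [+0.22888 +0.55479 +0.79989]
t = (-0.2943, 0.0910, 1.2450) m
M0: Pc = R·M0+t = (-0.37035, +0.13542, +1.26586); u = 694.1·(-0.37035)/1.26586 + 302.2 = 99.1275, v = 569.5·(+0.13542)/1.26586 + 221.4 = 282.3241
M1: Pc = R·M1+t = (-0.24652, +0.14925, +1.29515); u = 694.1·(-0.24652)/1.29515 + 302.2 = 170.0850, v = 569.5·(+0.14925)/1.29515 + 221.4 = 287.0294
M2: Pc = R·M2+t = (-0.21825, +0.04658, +1.22414); u = 694.1·(-0.21825)/1.22414 + 302.2 = 178.4511, v = 569.5·(+0.04658)/1.22414 + 221.4 = 243.0705
M3: Pc = R·M3+t = (-0.34208, +0.03275, +1.19485); u = 694.1·(-0.34208)/1.19485 + 302.2 = 103.4815, v = 569.5·(+0.03275)/1.19485 + 221.4 = 237.0077

c0=(99.13, 282.32) c1=(170.08, 287.03) c2=(178.45, 243.07) c3=(103.48, 237.01)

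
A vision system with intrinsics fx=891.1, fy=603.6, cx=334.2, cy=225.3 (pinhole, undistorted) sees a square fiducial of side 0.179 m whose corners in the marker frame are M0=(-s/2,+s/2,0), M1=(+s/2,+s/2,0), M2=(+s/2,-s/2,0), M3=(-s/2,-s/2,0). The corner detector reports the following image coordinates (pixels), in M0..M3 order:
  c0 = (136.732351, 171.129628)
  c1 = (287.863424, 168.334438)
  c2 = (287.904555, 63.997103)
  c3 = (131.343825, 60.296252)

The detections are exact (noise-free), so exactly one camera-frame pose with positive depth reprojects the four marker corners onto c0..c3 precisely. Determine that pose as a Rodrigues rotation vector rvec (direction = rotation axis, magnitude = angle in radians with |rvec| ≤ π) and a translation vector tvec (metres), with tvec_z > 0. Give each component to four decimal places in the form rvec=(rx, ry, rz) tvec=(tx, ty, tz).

Intrinsics K: fx=891.1, fy=603.6, cx=334.2, cy=225.3
Marker side s = 0.179 m; corners in marker frame (Z=0):
  M0 = (-0.0895, +0.0895, 0)
  M1 = (+0.0895, +0.0895, 0)
  M2 = (+0.0895, -0.0895, 0)
  M3 = (-0.0895, -0.0895, 0)
Detected image corners:
  c0 = (136.732351, 171.129628) px
  c1 = (287.863424, 168.334438) px
  c2 = (287.904555, 63.997103) px
  c3 = (131.343825, 60.296252) px
Planar DLT: solve 8×8 A·h = b for H (H[2,2]=1):
  H  [+930.20619 +54.84078 +213.30070]
  H  [+41.23442 +622.67032 +116.86727]
  H  [+0.33652 +0.19132 +1.00000]
B = K⁻¹H; ‖b₁‖=0.979111, ‖b₂‖=0.979111; λ = 2/(‖b₁‖+‖b₂‖) = 1.021335, sign → tz>0 ⇒ λ=+1.021335
r₁ = λ·B[:,0] = (+0.93726,-0.05852,+0.34369); r₂ = λ·B[:,1] = (-0.01043,+0.98067,+0.19540)
r₃ = r₁×r₂ = (-0.34848,-0.18672,+0.91853); SVD([r₁ r₂ r₃]) → R = UVᵀ:
  R  [+0.93726 -0.01043 -0.34848]
  R  [-0.05852 +0.98067 -0.18672]
  R  [+0.34369 +0.19540 +0.91853]
t = (-0.13857, -0.18348, +1.02133) m
tr R = 2.836452; θ = arccos((tr R − 1)/2) = 0.407218 rad = 23.332°
axis k = ((R−Rᵀ)₃₂, (R−Rᵀ)₁₃, (R−Rᵀ)₂₁) / (2 sinθ) = (+0.482411, -0.873839, -0.060709)
rvec = θ·k = (+0.196446, -0.355843, -0.024722)

rvec=(0.1964, -0.3558, -0.0247) tvec=(-0.1386, -0.1835, 1.0213)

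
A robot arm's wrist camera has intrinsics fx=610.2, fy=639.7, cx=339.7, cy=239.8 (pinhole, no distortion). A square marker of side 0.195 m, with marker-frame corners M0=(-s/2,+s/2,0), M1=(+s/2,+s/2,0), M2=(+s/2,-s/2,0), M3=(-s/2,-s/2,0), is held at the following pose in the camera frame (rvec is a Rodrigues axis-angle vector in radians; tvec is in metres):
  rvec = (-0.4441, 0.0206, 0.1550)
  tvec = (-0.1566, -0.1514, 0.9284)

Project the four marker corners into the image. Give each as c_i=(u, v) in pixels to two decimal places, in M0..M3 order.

c0=(156.43, 183.43) c1=(287.60, 203.25) c2=(311.07, 91.14) c3=(190.82, 74.21)

Intrinsics K: fx=610.2, fy=639.7, cx=339.7, cy=239.8
Marker side s = 0.195 m; corners in marker frame (Z=0):
  M0 = (-0.0975, +0.0975, 0)
  M1 = (+0.0975, +0.0975, 0)
  M2 = (+0.0975, -0.0975, 0)
  M3 = (-0.0975, -0.0975, 0)
rvec = (-0.4441, 0.0206, 0.1550), |rvec| = θ = 0.47082 rad = 26.976°
Rodrigues: sinθ=0.45362, 1−cosθ=0.10880; R = I + sinθ·[k]× + (1−cosθ)·[k]×²:
    [+0.98800 -0.15383 -0.01394]
    [+0.14485 +0.89140 +0.42944]
    [-0.05363 -0.42631 +0.90299]
t = (-0.1566, -0.1514, 0.9284) m
M0: Pc = R·M0+t = (-0.26793, -0.07861, +0.89206); u = 610.2·(-0.26793)/0.89206 + 339.7 = 156.4288, v = 639.7·(-0.07861)/0.89206 + 239.8 = 183.4283
M1: Pc = R·M1+t = (-0.07527, -0.05037, +0.88161); u = 610.2·(-0.07527)/0.88161 + 339.7 = 287.6034, v = 639.7·(-0.05037)/0.88161 + 239.8 = 203.2543
M2: Pc = R·M2+t = (-0.04527, -0.22419, +0.96474); u = 610.2·(-0.04527)/0.96474 + 339.7 = 311.0653, v = 639.7·(-0.22419)/0.96474 + 239.8 = 91.1438
M3: Pc = R·M3+t = (-0.23793, -0.25243, +0.97519); u = 610.2·(-0.23793)/0.97519 + 339.7 = 190.8209, v = 639.7·(-0.25243)/0.97519 + 239.8 = 74.2101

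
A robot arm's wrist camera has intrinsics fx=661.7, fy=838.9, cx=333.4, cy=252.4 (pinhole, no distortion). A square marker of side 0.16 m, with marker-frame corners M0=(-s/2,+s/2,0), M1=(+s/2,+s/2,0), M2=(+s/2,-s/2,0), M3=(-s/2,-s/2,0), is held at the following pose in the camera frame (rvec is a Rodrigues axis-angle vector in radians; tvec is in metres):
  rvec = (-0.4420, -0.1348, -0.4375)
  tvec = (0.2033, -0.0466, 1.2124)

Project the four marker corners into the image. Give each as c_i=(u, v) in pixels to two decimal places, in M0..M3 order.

Intrinsics K: fx=661.7, fy=838.9, cx=333.4, cy=252.4
Marker side s = 0.16 m; corners in marker frame (Z=0):
  M0 = (-0.0800, +0.0800, 0)
  M1 = (+0.0800, +0.0800, 0)
  M2 = (+0.0800, -0.0800, 0)
  M3 = (-0.0800, -0.0800, 0)
rvec = (-0.4420, -0.1348, -0.4375), |rvec| = θ = 0.63635 rad = 36.460°
Rodrigues: sinθ=0.59426, 1−cosθ=0.19573; R = I + sinθ·[k]× + (1−cosθ)·[k]×²:
    [+0.89870 +0.43736 -0.03242]
    [-0.37977 +0.81305 +0.44127]
    [+0.21935 -0.38426 +0.89679]
t = (0.2033, -0.0466, 1.2124) m
M0: Pc = R·M0+t = (+0.16639, +0.04883, +1.16411); u = 661.7·(+0.16639)/1.16411 + 333.4 = 427.9806, v = 838.9·(+0.04883)/1.16411 + 252.4 = 287.5854
M1: Pc = R·M1+t = (+0.31019, -0.01194, +1.19921); u = 661.7·(+0.31019)/1.19921 + 333.4 = 504.5543, v = 838.9·(-0.01194)/1.19921 + 252.4 = 244.0495
M2: Pc = R·M2+t = (+0.24021, -0.14203, +1.26069); u = 661.7·(+0.24021)/1.26069 + 333.4 = 459.4778, v = 838.9·(-0.14203)/1.26069 + 252.4 = 157.8920
M3: Pc = R·M3+t = (+0.09641, -0.08126, +1.22559); u = 661.7·(+0.09641)/1.22559 + 333.4 = 385.4546, v = 838.9·(-0.08126)/1.22559 + 252.4 = 196.7767

c0=(427.98, 287.59) c1=(504.55, 244.05) c2=(459.48, 157.89) c3=(385.45, 196.78)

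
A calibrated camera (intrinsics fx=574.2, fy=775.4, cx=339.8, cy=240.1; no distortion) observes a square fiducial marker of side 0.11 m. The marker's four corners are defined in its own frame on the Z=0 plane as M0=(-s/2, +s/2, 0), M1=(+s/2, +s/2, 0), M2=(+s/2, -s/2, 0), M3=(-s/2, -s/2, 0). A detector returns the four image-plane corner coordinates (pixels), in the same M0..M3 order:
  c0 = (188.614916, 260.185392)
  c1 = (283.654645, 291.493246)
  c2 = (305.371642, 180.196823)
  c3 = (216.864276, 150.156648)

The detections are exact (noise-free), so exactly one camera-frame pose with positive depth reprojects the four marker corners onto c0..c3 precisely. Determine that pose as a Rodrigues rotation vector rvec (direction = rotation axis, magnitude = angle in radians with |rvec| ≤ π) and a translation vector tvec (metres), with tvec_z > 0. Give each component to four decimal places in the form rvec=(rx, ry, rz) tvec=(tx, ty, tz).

Intrinsics K: fx=574.2, fy=775.4, cx=339.8, cy=240.1
Marker side s = 0.11 m; corners in marker frame (Z=0):
  M0 = (-0.0550, +0.0550, 0)
  M1 = (+0.0550, +0.0550, 0)
  M2 = (+0.0550, -0.0550, 0)
  M3 = (-0.0550, -0.0550, 0)
Detected image corners:
  c0 = (188.614916, 260.185392) px
  c1 = (283.654645, 291.493246) px
  c2 = (305.371642, 180.196823) px
  c3 = (216.864276, 150.156648) px
Planar DLT: solve 8×8 A·h = b for H (H[2,2]=1):
  H  [+850.66935 -383.15350 +249.23438]
  H  [+294.07894 +867.55725 +218.65576]
  H  [+0.06994 -0.62804 +1.00000]
B = K⁻¹H; ‖b₁‖=1.485478, ‖b₂‖=1.485478; λ = 2/(‖b₁‖+‖b₂‖) = 0.673184, sign → tz>0 ⇒ λ=+0.673184
r₁ = λ·B[:,0] = (+0.96945,+0.24073,+0.04709); r₂ = λ·B[:,1] = (-0.19901,+0.88411,-0.42279)
r₃ = r₁×r₂ = (-0.14341,+0.40050,+0.90500); SVD([r₁ r₂ r₃]) → R = UVᵀ:
  R  [+0.96945 -0.19901 -0.14341]
  R  [+0.24073 +0.88411 +0.40050]
  R  [+0.04709 -0.42279 +0.90500]
t = (-0.10618, -0.01862, +0.67318) m
tr R = 2.758561; θ = arccos((tr R − 1)/2) = 0.496447 rad = 28.444°
axis k = ((R−Rᵀ)₃₂, (R−Rᵀ)₁₃, (R−Rᵀ)₂₁) / (2 sinθ) = (-0.864247, -0.199970, +0.461615)
rvec = θ·k = (-0.429053, -0.099274, +0.229168)

rvec=(-0.4291, -0.0993, 0.2292) tvec=(-0.1062, -0.0186, 0.6732)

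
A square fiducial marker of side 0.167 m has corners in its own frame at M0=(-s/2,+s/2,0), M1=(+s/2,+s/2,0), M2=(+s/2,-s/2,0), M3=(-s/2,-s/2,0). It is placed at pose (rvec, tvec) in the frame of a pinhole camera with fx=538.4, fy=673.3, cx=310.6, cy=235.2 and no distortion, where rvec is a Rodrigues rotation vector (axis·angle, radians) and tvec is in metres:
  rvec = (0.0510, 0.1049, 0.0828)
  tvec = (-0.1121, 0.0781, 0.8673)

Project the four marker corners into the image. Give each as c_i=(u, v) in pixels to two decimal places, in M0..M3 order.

Intrinsics K: fx=538.4, fy=673.3, cx=310.6, cy=235.2
Marker side s = 0.167 m; corners in marker frame (Z=0):
  M0 = (-0.0835, +0.0835, 0)
  M1 = (+0.0835, +0.0835, 0)
  M2 = (+0.0835, -0.0835, 0)
  M3 = (-0.0835, -0.0835, 0)
rvec = (0.0510, 0.1049, 0.0828), |rvec| = θ = 0.14304 rad = 8.196°
Rodrigues: sinθ=0.14255, 1−cosθ=0.01021; R = I + sinθ·[k]× + (1−cosθ)·[k]×²:
    [+0.99109 -0.07985 +0.10665]
    [+0.08519 +0.99528 -0.04649]
    [-0.10243 +0.05516 +0.99321]
t = (-0.1121, 0.0781, 0.8673) m
M0: Pc = R·M0+t = (-0.20152, +0.15409, +0.88046); u = 538.4·(-0.20152)/0.88046 + 310.6 = 187.3690, v = 673.3·(+0.15409)/0.88046 + 235.2 = 353.0369
M1: Pc = R·M1+t = (-0.03601, +0.16832, +0.86335); u = 538.4·(-0.03601)/0.86335 + 310.6 = 288.1426, v = 673.3·(+0.16832)/0.86335 + 235.2 = 366.4664
M2: Pc = R·M2+t = (-0.02268, +0.00211, +0.85414); u = 538.4·(-0.02268)/0.85414 + 310.6 = 296.3057, v = 673.3·(+0.00211)/0.85414 + 235.2 = 236.8612
M3: Pc = R·M3+t = (-0.18819, -0.01212, +0.87125); u = 538.4·(-0.18819)/0.87125 + 310.6 = 194.3063, v = 673.3·(-0.01212)/0.87125 + 235.2 = 225.8344

c0=(187.37, 353.04) c1=(288.14, 366.47) c2=(296.31, 236.86) c3=(194.31, 225.83)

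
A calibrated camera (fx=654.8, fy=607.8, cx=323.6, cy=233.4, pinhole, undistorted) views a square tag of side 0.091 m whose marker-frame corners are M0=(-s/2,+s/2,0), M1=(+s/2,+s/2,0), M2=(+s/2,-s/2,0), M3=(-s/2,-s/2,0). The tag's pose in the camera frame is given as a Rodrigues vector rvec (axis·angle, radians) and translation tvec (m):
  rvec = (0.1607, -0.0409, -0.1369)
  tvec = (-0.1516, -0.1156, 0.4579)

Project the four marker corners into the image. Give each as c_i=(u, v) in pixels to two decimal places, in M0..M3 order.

c0=(54.58, 148.53) c1=(182.53, 132.53) c2=(160.44, 9.55) c3=(28.15, 25.34)

Intrinsics K: fx=654.8, fy=607.8, cx=323.6, cy=233.4
Marker side s = 0.091 m; corners in marker frame (Z=0):
  M0 = (-0.0455, +0.0455, 0)
  M1 = (+0.0455, +0.0455, 0)
  M2 = (+0.0455, -0.0455, 0)
  M3 = (-0.0455, -0.0455, 0)
rvec = (0.1607, -0.0409, -0.1369), |rvec| = θ = 0.21503 rad = 12.320°
Rodrigues: sinθ=0.21338, 1−cosθ=0.02303; R = I + sinθ·[k]× + (1−cosθ)·[k]×²:
    [+0.98983 +0.13257 -0.05154]
    [-0.13912 +0.97780 -0.15668]
    [+0.02963 +0.16225 +0.98630]
t = (-0.1516, -0.1156, 0.4579) m
M0: Pc = R·M0+t = (-0.19061, -0.06478, +0.46393); u = 654.8·(-0.19061)/0.46393 + 323.6 = 54.5785, v = 607.8·(-0.06478)/0.46393 + 233.4 = 148.5318
M1: Pc = R·M1+t = (-0.10053, -0.07744, +0.46663); u = 654.8·(-0.10053)/0.46663 + 323.6 = 182.5304, v = 607.8·(-0.07744)/0.46663 + 233.4 = 132.5322
M2: Pc = R·M2+t = (-0.11259, -0.16642, +0.45187); u = 654.8·(-0.11259)/0.45187 + 323.6 = 160.4385, v = 607.8·(-0.16642)/0.45187 + 233.4 = 9.5500
M3: Pc = R·M3+t = (-0.20267, -0.15376, +0.44917); u = 654.8·(-0.20267)/0.44917 + 323.6 = 28.1481, v = 607.8·(-0.15376)/0.44917 + 233.4 = 25.3374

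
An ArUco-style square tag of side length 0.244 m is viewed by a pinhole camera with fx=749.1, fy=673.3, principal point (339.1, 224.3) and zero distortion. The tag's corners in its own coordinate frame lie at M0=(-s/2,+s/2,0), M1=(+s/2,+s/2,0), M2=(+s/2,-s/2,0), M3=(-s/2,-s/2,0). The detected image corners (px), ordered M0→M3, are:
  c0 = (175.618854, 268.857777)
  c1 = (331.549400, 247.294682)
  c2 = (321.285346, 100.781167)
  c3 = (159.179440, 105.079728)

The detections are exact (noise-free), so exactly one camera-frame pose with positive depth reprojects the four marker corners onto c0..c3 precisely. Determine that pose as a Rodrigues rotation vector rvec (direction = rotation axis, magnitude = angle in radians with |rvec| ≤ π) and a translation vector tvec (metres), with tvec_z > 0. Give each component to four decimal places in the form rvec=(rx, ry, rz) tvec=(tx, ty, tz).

Intrinsics K: fx=749.1, fy=673.3, cx=339.1, cy=224.3
Marker side s = 0.244 m; corners in marker frame (Z=0):
  M0 = (-0.1220, +0.1220, 0)
  M1 = (+0.1220, +0.1220, 0)
  M2 = (+0.1220, -0.1220, 0)
  M3 = (-0.1220, -0.1220, 0)
Detected image corners:
  c0 = (175.618854, 268.857777) px
  c1 = (331.549400, 247.294682) px
  c2 = (321.285346, 100.781167) px
  c3 = (159.179440, 105.079728) px
Planar DLT: solve 8×8 A·h = b for H (H[2,2]=1):
  H  [+766.60449 +83.63568 +251.52691]
  H  [+30.61338 +655.49655 +181.27161]
  H  [+0.46607 +0.12002 +1.00000]
B = K⁻¹H; ‖b₁‖=0.943001, ‖b₂‖=0.943001; λ = 2/(‖b₁‖+‖b₂‖) = 1.060444, sign → tz>0 ⇒ λ=+1.060444
r₁ = λ·B[:,0] = (+0.86149,-0.11643,+0.49424); r₂ = λ·B[:,1] = (+0.06078,+0.99000,+0.12728)
r₃ = r₁×r₂ = (-0.50412,-0.07961,+0.85996); SVD([r₁ r₂ r₃]) → R = UVᵀ:
  R  [+0.86149 +0.06078 -0.50412]
  R  [-0.11643 +0.99000 -0.07961]
  R  [+0.49424 +0.12728 +0.85996]
t = (-0.12397, -0.06777, +1.06044) m
tr R = 2.711456; θ = arccos((tr R − 1)/2) = 0.543840 rad = 31.160°
axis k = ((R−Rᵀ)₃₂, (R−Rᵀ)₁₃, (R−Rᵀ)₂₁) / (2 sinθ) = (+0.199922, -0.964731, -0.171244)
rvec = θ·k = (+0.108725, -0.524660, -0.093130)

rvec=(0.1087, -0.5247, -0.0931) tvec=(-0.1240, -0.0678, 1.0604)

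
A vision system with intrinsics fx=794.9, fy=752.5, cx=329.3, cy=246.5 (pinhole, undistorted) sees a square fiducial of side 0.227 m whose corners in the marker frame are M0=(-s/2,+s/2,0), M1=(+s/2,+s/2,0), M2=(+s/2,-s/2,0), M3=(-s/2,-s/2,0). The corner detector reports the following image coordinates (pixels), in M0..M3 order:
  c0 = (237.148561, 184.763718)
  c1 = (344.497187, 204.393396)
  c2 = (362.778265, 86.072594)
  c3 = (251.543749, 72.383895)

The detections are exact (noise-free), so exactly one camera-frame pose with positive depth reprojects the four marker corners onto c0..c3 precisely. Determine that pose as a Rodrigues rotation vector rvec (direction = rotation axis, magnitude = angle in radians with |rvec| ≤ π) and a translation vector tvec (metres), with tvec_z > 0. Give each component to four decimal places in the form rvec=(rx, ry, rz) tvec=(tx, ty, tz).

Intrinsics K: fx=794.9, fy=752.5, cx=329.3, cy=246.5
Marker side s = 0.227 m; corners in marker frame (Z=0):
  M0 = (-0.1135, +0.1135, 0)
  M1 = (+0.1135, +0.1135, 0)
  M2 = (+0.1135, -0.1135, 0)
  M3 = (-0.1135, -0.1135, 0)
Detected image corners:
  c0 = (237.148561, 184.763718) px
  c1 = (344.497187, 204.393396) px
  c2 = (362.778265, 86.072594) px
  c3 = (251.543749, 72.383895) px
Planar DLT: solve 8×8 A·h = b for H (H[2,2]=1):
  H  [+408.31908 -35.82203 +297.36574]
  H  [+40.13003 +524.23321 +137.45882]
  H  [-0.24424 +0.12012 +1.00000]
B = K⁻¹H; ‖b₁‖=0.674888, ‖b₂‖=0.674888; λ = 2/(‖b₁‖+‖b₂‖) = 1.481728, sign → tz>0 ⇒ λ=+1.481728
r₁ = λ·B[:,0] = (+0.91104,+0.19757,-0.36189); r₂ = λ·B[:,1] = (-0.14051,+0.97395,+0.17798)
r₃ = r₁×r₂ = (+0.38763,-0.11130,+0.91507); SVD([r₁ r₂ r₃]) → R = UVᵀ:
  R  [+0.91104 -0.14051 +0.38763]
  R  [+0.19757 +0.97395 -0.11130]
  R  [-0.36189 +0.17798 +0.91507]
t = (-0.05953, -0.21471, +1.48173) m
tr R = 2.800066; θ = arccos((tr R − 1)/2) = 0.450952 rad = 25.838°
axis k = ((R−Rᵀ)₃₂, (R−Rᵀ)₁₃, (R−Rᵀ)₂₁) / (2 sinθ) = (+0.331888, +0.859894, +0.387856)
rvec = θ·k = (+0.149666, +0.387771, +0.174904)

rvec=(0.1497, 0.3878, 0.1749) tvec=(-0.0595, -0.2147, 1.4817)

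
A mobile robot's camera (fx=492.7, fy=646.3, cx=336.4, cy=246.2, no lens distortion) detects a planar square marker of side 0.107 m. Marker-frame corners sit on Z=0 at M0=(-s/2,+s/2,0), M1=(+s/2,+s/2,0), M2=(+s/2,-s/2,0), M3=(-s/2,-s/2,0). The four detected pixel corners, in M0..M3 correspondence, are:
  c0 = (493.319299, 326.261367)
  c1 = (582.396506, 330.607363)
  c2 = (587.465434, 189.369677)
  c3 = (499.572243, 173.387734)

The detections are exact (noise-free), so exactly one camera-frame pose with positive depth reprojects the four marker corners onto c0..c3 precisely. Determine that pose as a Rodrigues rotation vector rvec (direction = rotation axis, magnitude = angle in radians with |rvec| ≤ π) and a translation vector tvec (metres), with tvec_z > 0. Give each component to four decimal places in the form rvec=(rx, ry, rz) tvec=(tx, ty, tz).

rvec=(-0.0243, -0.3589, 0.0712) tvec=(0.1965, 0.0063, 0.4699)

Intrinsics K: fx=492.7, fy=646.3, cx=336.4, cy=246.2
Marker side s = 0.107 m; corners in marker frame (Z=0):
  M0 = (-0.0535, +0.0535, 0)
  M1 = (+0.0535, +0.0535, 0)
  M2 = (+0.0535, -0.0535, 0)
  M3 = (-0.0535, -0.0535, 0)
Detected image corners:
  c0 = (493.319299, 326.261367) px
  c1 = (582.396506, 330.607363) px
  c2 = (587.465434, 189.369677) px
  c3 = (499.572243, 173.387734) px
Planar DLT: solve 8×8 A·h = b for H (H[2,2]=1):
  H  [+1229.67140 -94.53650 +542.46313]
  H  [+285.08177 +1352.45462 +254.80456]
  H  [+0.74485 -0.07740 +1.00000]
B = K⁻¹H; ‖b₁‖=2.128054, ‖b₂‖=2.128054; λ = 2/(‖b₁‖+‖b₂‖) = 0.469913, sign → tz>0 ⇒ λ=+0.469913
r₁ = λ·B[:,0] = (+0.93382,+0.07394,+0.35001); r₂ = λ·B[:,1] = (-0.06533,+0.99720,-0.03637)
r₃ = r₁×r₂ = (-0.35172,+0.01110,+0.93604); SVD([r₁ r₂ r₃]) → R = UVᵀ:
  R  [+0.93382 -0.06533 -0.35172]
  R  [+0.07394 +0.99720 +0.01110]
  R  [+0.35001 -0.03637 +0.93604]
t = (+0.19653, +0.00626, +0.46991) m
tr R = 2.867061; θ = arccos((tr R − 1)/2) = 0.366659 rad = 21.008°
axis k = ((R−Rᵀ)₃₂, (R−Rᵀ)₁₃, (R−Rᵀ)₂₁) / (2 sinθ) = (-0.066210, -0.978716, +0.194247)
rvec = θ·k = (-0.024276, -0.358855, +0.071222)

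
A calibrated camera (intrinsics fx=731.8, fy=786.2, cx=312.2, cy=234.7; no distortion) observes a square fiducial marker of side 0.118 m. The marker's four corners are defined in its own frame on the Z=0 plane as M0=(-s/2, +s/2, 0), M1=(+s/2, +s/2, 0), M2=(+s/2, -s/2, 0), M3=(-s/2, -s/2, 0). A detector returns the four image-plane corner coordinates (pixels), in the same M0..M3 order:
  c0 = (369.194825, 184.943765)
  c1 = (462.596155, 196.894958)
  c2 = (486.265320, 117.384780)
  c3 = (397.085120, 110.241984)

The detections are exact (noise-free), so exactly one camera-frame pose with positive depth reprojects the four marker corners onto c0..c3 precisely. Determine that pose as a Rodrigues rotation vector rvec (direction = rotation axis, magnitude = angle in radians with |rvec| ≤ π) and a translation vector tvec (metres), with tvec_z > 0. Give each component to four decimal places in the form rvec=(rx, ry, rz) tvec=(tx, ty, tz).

Intrinsics K: fx=731.8, fy=786.2, cx=312.2, cy=234.7
Marker side s = 0.118 m; corners in marker frame (Z=0):
  M0 = (-0.0590, +0.0590, 0)
  M1 = (+0.0590, +0.0590, 0)
  M2 = (+0.0590, -0.0590, 0)
  M3 = (-0.0590, -0.0590, 0)
Detected image corners:
  c0 = (369.194825, 184.943765) px
  c1 = (462.596155, 196.894958) px
  c2 = (486.265320, 117.384780) px
  c3 = (397.085120, 110.241984) px
Planar DLT: solve 8×8 A·h = b for H (H[2,2]=1):
  H  [+574.24977 -443.13450 +427.93404]
  H  [+9.61841 +573.22453 +151.04657]
  H  [-0.46375 -0.52281 +1.00000]
B = K⁻¹H; ‖b₁‖=1.096894, ‖b₂‖=1.096894; λ = 2/(‖b₁‖+‖b₂‖) = 0.911665, sign → tz>0 ⇒ λ=+0.911665
r₁ = λ·B[:,0] = (+0.89576,+0.13736,-0.42278); r₂ = λ·B[:,1] = (-0.34871,+0.80699,-0.47663)
r₃ = r₁×r₂ = (+0.27571,+0.57437,+0.77077); SVD([r₁ r₂ r₃]) → R = UVᵀ:
  R  [+0.89576 -0.34871 +0.27571]
  R  [+0.13736 +0.80699 +0.57437]
  R  [-0.42278 -0.47663 +0.77077]
t = (+0.14418, -0.09700, +0.91166) m
tr R = 2.473512; θ = arccos((tr R − 1)/2) = 0.742536 rad = 42.544°
axis k = ((R−Rᵀ)₃₂, (R−Rᵀ)₁₃, (R−Rᵀ)₂₁) / (2 sinθ) = (-0.777184, +0.516516, +0.359440)
rvec = θ·k = (-0.577087, +0.383532, +0.266897)

rvec=(-0.5771, 0.3835, 0.2669) tvec=(0.1442, -0.0970, 0.9117)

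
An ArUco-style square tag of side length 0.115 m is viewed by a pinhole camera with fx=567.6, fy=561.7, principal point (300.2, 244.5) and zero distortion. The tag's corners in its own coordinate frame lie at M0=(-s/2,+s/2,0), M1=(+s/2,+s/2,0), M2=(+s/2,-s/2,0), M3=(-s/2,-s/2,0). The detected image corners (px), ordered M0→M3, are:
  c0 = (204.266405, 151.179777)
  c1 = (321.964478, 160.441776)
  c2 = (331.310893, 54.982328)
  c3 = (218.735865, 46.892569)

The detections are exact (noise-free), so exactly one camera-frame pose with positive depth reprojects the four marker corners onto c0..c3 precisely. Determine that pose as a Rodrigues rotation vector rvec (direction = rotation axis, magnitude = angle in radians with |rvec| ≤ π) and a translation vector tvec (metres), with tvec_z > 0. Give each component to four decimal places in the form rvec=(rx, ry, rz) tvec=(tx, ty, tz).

rvec=(-0.2253, 0.0268, 0.0886) tvec=(-0.0310, -0.1428, 0.5637)

Intrinsics K: fx=567.6, fy=561.7, cx=300.2, cy=244.5
Marker side s = 0.115 m; corners in marker frame (Z=0):
  M0 = (-0.0575, +0.0575, 0)
  M1 = (+0.0575, +0.0575, 0)
  M2 = (+0.0575, -0.0575, 0)
  M3 = (-0.0575, -0.0575, 0)
Detected image corners:
  c0 = (204.266405, 151.179777) px
  c1 = (321.964478, 160.441776) px
  c2 = (331.310893, 54.982328) px
  c3 = (218.735865, 46.892569) px
Planar DLT: solve 8×8 A·h = b for H (H[2,2]=1):
  H  [+983.29181 -209.53613 +268.99021]
  H  [+68.64543 +871.23486 +102.17124]
  H  [-0.06464 -0.39360 +1.00000]
B = K⁻¹H; ‖b₁‖=1.774117, ‖b₂‖=1.774117; λ = 2/(‖b₁‖+‖b₂‖) = 0.563661, sign → tz>0 ⇒ λ=+0.563661
r₁ = λ·B[:,0] = (+0.99574,+0.08474,-0.03643); r₂ = λ·B[:,1] = (-0.09074,+0.97085,-0.22186)
r₃ = r₁×r₂ = (+0.01657,+0.22422,+0.97440); SVD([r₁ r₂ r₃]) → R = UVᵀ:
  R  [+0.99574 -0.09074 +0.01657]
  R  [+0.08474 +0.97085 +0.22422]
  R  [-0.03643 -0.22186 +0.97440]
t = (-0.03099, -0.14283, +0.56366) m
tr R = 2.940982; θ = arccos((tr R − 1)/2) = 0.243537 rad = 13.954°
axis k = ((R−Rᵀ)₃₂, (R−Rᵀ)₁₃, (R−Rᵀ)₂₁) / (2 sinθ) = (-0.924942, +0.109900, +0.363873)
rvec = θ·k = (-0.225258, +0.026765, +0.088617)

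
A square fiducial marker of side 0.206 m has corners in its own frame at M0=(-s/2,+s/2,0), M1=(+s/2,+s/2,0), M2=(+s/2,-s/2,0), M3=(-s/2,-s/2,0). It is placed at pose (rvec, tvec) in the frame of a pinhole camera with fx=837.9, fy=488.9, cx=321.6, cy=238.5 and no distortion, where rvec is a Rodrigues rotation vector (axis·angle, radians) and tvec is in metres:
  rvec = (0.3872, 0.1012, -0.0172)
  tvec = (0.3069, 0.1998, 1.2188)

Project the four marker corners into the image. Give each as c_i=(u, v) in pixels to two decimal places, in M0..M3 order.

c0=(459.15, 352.20) c1=(599.15, 354.32) c2=(612.21, 282.27) c3=(462.86, 281.28)

Intrinsics K: fx=837.9, fy=488.9, cx=321.6, cy=238.5
Marker side s = 0.206 m; corners in marker frame (Z=0):
  M0 = (-0.1030, +0.1030, 0)
  M1 = (+0.1030, +0.1030, 0)
  M2 = (+0.1030, -0.1030, 0)
  M3 = (-0.1030, -0.1030, 0)
rvec = (0.3872, 0.1012, -0.0172), |rvec| = θ = 0.40058 rad = 22.951°
Rodrigues: sinθ=0.38995, 1−cosθ=0.07916; R = I + sinθ·[k]× + (1−cosθ)·[k]×²:
    [+0.99480 +0.03608 +0.09523]
    [+0.00259 +0.92589 -0.37779]
    [-0.10180 +0.37607 +0.92098]
t = (0.3069, 0.1998, 1.2188) m
M0: Pc = R·M0+t = (+0.20815, +0.29490, +1.26802); u = 837.9·(+0.20815)/1.26802 + 321.6 = 459.1450, v = 488.9·(+0.29490)/1.26802 + 238.5 = 352.2021
M1: Pc = R·M1+t = (+0.41308, +0.29543, +1.24705); u = 837.9·(+0.41308)/1.24705 + 321.6 = 599.1511, v = 488.9·(+0.29543)/1.24705 + 238.5 = 354.3232
M2: Pc = R·M2+t = (+0.40565, +0.10470, +1.16958); u = 837.9·(+0.40565)/1.16958 + 321.6 = 612.2114, v = 488.9·(+0.10470)/1.16958 + 238.5 = 282.2660
M3: Pc = R·M3+t = (+0.20072, +0.10417, +1.19055); u = 837.9·(+0.20072)/1.19055 + 321.6 = 462.8649, v = 488.9·(+0.10417)/1.19055 + 238.5 = 281.2762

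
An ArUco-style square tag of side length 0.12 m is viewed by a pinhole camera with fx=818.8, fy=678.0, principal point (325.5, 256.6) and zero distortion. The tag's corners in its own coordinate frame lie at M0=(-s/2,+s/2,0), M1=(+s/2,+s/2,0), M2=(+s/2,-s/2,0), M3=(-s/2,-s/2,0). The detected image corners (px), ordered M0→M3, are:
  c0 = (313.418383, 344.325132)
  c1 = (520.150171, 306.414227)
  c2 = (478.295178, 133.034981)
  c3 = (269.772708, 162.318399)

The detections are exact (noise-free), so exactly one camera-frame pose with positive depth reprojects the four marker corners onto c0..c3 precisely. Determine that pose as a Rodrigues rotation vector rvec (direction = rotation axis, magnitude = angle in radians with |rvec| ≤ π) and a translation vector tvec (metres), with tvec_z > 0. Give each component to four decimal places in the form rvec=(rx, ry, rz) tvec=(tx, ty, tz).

rvec=(-0.0228, -0.1808, -0.1952) tvec=(0.0397, -0.0136, 0.4493)

Intrinsics K: fx=818.8, fy=678.0, cx=325.5, cy=256.6
Marker side s = 0.12 m; corners in marker frame (Z=0):
  M0 = (-0.0600, +0.0600, 0)
  M1 = (+0.0600, +0.0600, 0)
  M2 = (+0.0600, -0.0600, 0)
  M3 = (-0.0600, -0.0600, 0)
Detected image corners:
  c0 = (313.418383, 344.325132) px
  c1 = (520.150171, 306.414227) px
  c2 = (478.295178, 133.034981) px
  c3 = (269.772708, 162.318399) px
Planar DLT: solve 8×8 A·h = b for H (H[2,2]=1):
  H  [+1889.39303 +351.71960 +397.90224]
  H  [-184.74612 +1477.30288 +236.05879]
  H  [+0.40252 -0.01101 +1.00000]
B = K⁻¹H; ‖b₁‖=2.225815, ‖b₂‖=2.225815; λ = 2/(‖b₁‖+‖b₂‖) = 0.449274, sign → tz>0 ⇒ λ=+0.449274
r₁ = λ·B[:,0] = (+0.96481,-0.19086,+0.18084); r₂ = λ·B[:,1] = (+0.19495,+0.98080,-0.00495)
r₃ = r₁×r₂ = (-0.17643,+0.04003,+0.98350); SVD([r₁ r₂ r₃]) → R = UVᵀ:
  R  [+0.96481 +0.19495 -0.17643]
  R  [-0.19086 +0.98080 +0.04003]
  R  [+0.18084 -0.00495 +0.98350]
t = (+0.03973, -0.01361, +0.44927) m
tr R = 2.929113; θ = arccos((tr R − 1)/2) = 0.267038 rad = 15.300°
axis k = ((R−Rᵀ)₃₂, (R−Rᵀ)₁₃, (R−Rᵀ)₂₁) / (2 sinθ) = (-0.085218, -0.676969, -0.731061)
rvec = θ·k = (-0.022757, -0.180777, -0.195221)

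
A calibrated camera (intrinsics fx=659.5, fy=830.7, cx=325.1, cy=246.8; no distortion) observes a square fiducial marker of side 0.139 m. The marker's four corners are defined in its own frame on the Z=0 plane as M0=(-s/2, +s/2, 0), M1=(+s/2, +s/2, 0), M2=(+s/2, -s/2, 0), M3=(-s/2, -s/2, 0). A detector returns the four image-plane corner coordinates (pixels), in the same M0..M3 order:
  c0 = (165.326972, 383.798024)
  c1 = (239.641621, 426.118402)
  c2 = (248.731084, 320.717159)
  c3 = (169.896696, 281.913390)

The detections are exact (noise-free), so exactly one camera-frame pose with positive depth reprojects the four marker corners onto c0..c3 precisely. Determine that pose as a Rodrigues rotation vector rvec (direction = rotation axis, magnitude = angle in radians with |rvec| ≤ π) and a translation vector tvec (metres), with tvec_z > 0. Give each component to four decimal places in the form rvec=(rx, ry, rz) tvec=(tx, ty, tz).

Intrinsics K: fx=659.5, fy=830.7, cx=325.1, cy=246.8
Marker side s = 0.139 m; corners in marker frame (Z=0):
  M0 = (-0.0695, +0.0695, 0)
  M1 = (+0.0695, +0.0695, 0)
  M2 = (+0.0695, -0.0695, 0)
  M3 = (-0.0695, -0.0695, 0)
Detected image corners:
  c0 = (165.326972, 383.798024) px
  c1 = (239.641621, 426.118402) px
  c2 = (248.731084, 320.717159) px
  c3 = (169.896696, 281.913390) px
Planar DLT: solve 8×8 A·h = b for H (H[2,2]=1):
  H  [+468.82748 +31.46550 +204.75177]
  H  [+152.15502 +882.75131 +353.97994]
  H  [-0.39645 +0.38927 +1.00000]
B = K⁻¹H; ‖b₁‖=1.033994, ‖b₂‖=1.033994; λ = 2/(‖b₁‖+‖b₂‖) = 0.967123, sign → tz>0 ⇒ λ=+0.967123
r₁ = λ·B[:,0] = (+0.87652,+0.29106,-0.38341); r₂ = λ·B[:,1] = (-0.13944,+0.91587,+0.37648)
r₃ = r₁×r₂ = (+0.46073,-0.27652,+0.84336); SVD([r₁ r₂ r₃]) → R = UVᵀ:
  R  [+0.87652 -0.13944 +0.46073]
  R  [+0.29106 +0.91587 -0.27652]
  R  [-0.38341 +0.37648 +0.84336]
t = (-0.17648, +0.12478, +0.96712) m
tr R = 2.635749; θ = arccos((tr R − 1)/2) = 0.613089 rad = 35.127°
axis k = ((R−Rᵀ)₃₂, (R−Rᵀ)₁₃, (R−Rᵀ)₂₁) / (2 sinθ) = (+0.567435, +0.733537, +0.374087)
rvec = θ·k = (+0.347888, +0.449723, +0.229348)

rvec=(0.3479, 0.4497, 0.2293) tvec=(-0.1765, 0.1248, 0.9671)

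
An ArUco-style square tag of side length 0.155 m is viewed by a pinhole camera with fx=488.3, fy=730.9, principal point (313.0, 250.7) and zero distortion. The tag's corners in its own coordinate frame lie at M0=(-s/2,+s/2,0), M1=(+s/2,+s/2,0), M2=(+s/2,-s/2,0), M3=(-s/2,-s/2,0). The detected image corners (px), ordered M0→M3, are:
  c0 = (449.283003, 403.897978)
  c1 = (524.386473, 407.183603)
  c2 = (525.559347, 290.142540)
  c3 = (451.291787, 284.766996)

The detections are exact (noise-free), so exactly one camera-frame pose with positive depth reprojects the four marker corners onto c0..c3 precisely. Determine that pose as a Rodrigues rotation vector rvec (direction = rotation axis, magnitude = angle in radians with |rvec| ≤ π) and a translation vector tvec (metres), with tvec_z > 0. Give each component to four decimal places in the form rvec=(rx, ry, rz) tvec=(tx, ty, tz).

Intrinsics K: fx=488.3, fy=730.9, cx=313.0, cy=250.7
Marker side s = 0.155 m; corners in marker frame (Z=0):
  M0 = (-0.0775, +0.0775, 0)
  M1 = (+0.0775, +0.0775, 0)
  M2 = (+0.0775, -0.0775, 0)
  M3 = (-0.0775, -0.0775, 0)
Detected image corners:
  c0 = (449.283003, 403.897978) px
  c1 = (524.386473, 407.183603) px
  c2 = (525.559347, 290.142540) px
  c3 = (451.291787, 284.766996) px
Planar DLT: solve 8×8 A·h = b for H (H[2,2]=1):
  H  [+538.75310 -44.23777 +487.97230]
  H  [+68.42561 +737.62565 +346.19833]
  H  [+0.11674 -0.06972 +1.00000]
B = K⁻¹H; ‖b₁‖=1.036484, ‖b₂‖=1.036484; λ = 2/(‖b₁‖+‖b₂‖) = 0.964800, sign → tz>0 ⇒ λ=+0.964800
r₁ = λ·B[:,0] = (+0.99229,+0.05169,+0.11263); r₂ = λ·B[:,1] = (-0.04429,+0.99675,-0.06727)
r₃ = r₁×r₂ = (-0.11574,+0.06176,+0.99136); SVD([r₁ r₂ r₃]) → R = UVᵀ:
  R  [+0.99229 -0.04429 -0.11574]
  R  [+0.05169 +0.99675 +0.06176]
  R  [+0.11263 -0.06727 +0.99136]
t = (+0.34572, +0.12606, +0.96480) m
tr R = 2.980400; θ = arccos((tr R − 1)/2) = 0.140113 rad = 8.028°
axis k = ((R−Rᵀ)₃₂, (R−Rᵀ)₁₃, (R−Rᵀ)₂₁) / (2 sinθ) = (-0.461959, -0.817628, +0.343626)
rvec = θ·k = (-0.064726, -0.114560, +0.048147)

rvec=(-0.0647, -0.1146, 0.0481) tvec=(0.3457, 0.1261, 0.9648)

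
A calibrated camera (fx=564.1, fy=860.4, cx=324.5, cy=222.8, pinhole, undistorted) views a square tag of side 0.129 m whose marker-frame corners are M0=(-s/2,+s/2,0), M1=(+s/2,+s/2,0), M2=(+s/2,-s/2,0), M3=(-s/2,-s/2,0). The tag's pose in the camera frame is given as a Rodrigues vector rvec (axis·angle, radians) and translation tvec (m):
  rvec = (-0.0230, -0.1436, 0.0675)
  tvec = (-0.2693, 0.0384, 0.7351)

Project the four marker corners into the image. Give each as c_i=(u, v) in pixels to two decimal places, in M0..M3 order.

c0=(61.81, 339.59) c1=(165.08, 347.00) c2=(172.23, 198.01) c3=(69.66, 186.88)

Intrinsics K: fx=564.1, fy=860.4, cx=324.5, cy=222.8
Marker side s = 0.129 m; corners in marker frame (Z=0):
  M0 = (-0.0645, +0.0645, 0)
  M1 = (+0.0645, +0.0645, 0)
  M2 = (+0.0645, -0.0645, 0)
  M3 = (-0.0645, -0.0645, 0)
rvec = (-0.0230, -0.1436, 0.0675), |rvec| = θ = 0.16033 rad = 9.186°
Rodrigues: sinθ=0.15965, 1−cosθ=0.01283; R = I + sinθ·[k]× + (1−cosθ)·[k]×²:
    [+0.98744 -0.06556 -0.14376]
    [+0.06886 +0.99746 +0.01807]
    [+0.14221 -0.02774 +0.98945]
t = (-0.2693, 0.0384, 0.7351) m
M0: Pc = R·M0+t = (-0.33722, +0.09829, +0.72414); u = 564.1·(-0.33722)/0.72414 + 324.5 = 61.8084, v = 860.4·(+0.09829)/0.72414 + 222.8 = 339.5912
M1: Pc = R·M1+t = (-0.20984, +0.10718, +0.74248); u = 564.1·(-0.20984)/0.74248 + 324.5 = 165.0753, v = 860.4·(+0.10718)/0.74248 + 222.8 = 346.9990
M2: Pc = R·M2+t = (-0.20138, -0.02149, +0.74606); u = 564.1·(-0.20138)/0.74606 + 324.5 = 172.2348, v = 860.4·(-0.02149)/0.74606 + 222.8 = 198.0108
M3: Pc = R·M3+t = (-0.32876, -0.03038, +0.72772); u = 564.1·(-0.32876)/0.72772 + 324.5 = 69.6562, v = 860.4·(-0.03038)/0.72772 + 222.8 = 186.8835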